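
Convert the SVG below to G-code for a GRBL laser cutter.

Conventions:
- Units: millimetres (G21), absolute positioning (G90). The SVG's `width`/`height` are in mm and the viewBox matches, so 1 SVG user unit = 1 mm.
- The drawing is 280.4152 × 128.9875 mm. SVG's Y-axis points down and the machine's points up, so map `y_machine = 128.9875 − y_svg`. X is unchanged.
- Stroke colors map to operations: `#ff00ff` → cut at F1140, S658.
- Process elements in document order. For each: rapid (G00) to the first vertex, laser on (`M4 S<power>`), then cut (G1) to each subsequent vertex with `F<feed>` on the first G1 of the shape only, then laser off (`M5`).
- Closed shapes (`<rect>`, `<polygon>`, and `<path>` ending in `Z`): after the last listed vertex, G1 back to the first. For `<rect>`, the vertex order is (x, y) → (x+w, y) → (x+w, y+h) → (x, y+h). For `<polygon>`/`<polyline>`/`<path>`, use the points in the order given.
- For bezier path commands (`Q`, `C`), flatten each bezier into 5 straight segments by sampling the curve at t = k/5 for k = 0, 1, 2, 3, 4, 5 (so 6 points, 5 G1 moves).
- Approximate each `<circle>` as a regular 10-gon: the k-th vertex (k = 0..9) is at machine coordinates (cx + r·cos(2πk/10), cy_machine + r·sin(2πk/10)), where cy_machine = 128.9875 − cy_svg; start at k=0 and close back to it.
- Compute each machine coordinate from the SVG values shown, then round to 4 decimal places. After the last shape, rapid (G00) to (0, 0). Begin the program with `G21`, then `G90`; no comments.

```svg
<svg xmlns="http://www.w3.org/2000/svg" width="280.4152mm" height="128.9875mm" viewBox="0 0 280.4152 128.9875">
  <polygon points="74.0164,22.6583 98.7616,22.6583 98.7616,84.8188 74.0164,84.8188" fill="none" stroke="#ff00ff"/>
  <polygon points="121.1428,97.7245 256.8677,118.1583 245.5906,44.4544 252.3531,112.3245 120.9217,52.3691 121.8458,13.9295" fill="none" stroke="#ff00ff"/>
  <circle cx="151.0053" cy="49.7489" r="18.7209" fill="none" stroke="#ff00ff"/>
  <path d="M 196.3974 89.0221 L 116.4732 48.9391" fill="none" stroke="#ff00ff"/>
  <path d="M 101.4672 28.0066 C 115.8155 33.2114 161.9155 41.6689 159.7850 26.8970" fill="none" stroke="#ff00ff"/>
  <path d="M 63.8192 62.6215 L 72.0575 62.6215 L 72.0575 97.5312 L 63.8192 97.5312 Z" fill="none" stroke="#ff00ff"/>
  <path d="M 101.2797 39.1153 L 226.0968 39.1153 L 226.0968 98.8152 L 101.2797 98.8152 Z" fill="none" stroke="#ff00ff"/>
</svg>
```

G21
G90
G00 X74.0164 Y106.3292
M4 S658
G1 X98.7616 Y106.3292 F1140
G1 X98.7616 Y44.1687
G1 X74.0164 Y44.1687
G1 X74.0164 Y106.3292
M5
G00 X121.1428 Y31.2630
M4 S658
G1 X256.8677 Y10.8292 F1140
G1 X245.5906 Y84.5331
G1 X252.3531 Y16.6630
G1 X120.9217 Y76.6184
G1 X121.8458 Y115.0580
G1 X121.1428 Y31.2630
M5
G00 X169.7262 Y79.2386
M4 S658
G1 X166.1508 Y90.2425 F1140
G1 X156.7904 Y97.0432
G1 X145.2202 Y97.0432
G1 X135.8598 Y90.2425
G1 X132.2844 Y79.2386
G1 X135.8598 Y68.2347
G1 X145.2202 Y61.4340
G1 X156.7904 Y61.4340
G1 X166.1508 Y68.2347
G1 X169.7262 Y79.2386
M5
G00 X196.3974 Y39.9654
M4 S658
G1 X116.4732 Y80.0484 F1140
M5
G00 X101.4672 Y100.9809
M4 S658
G1 X113.2465 Y97.6796 F1140
G1 X128.8071 Y94.8687
G1 X144.3098 Y93.8195
G1 X155.9155 Y95.8030
G1 X159.7850 Y102.0905
M5
G00 X63.8192 Y66.3660
M4 S658
G1 X72.0575 Y66.3660 F1140
G1 X72.0575 Y31.4563
G1 X63.8192 Y31.4563
G1 X63.8192 Y66.3660
M5
G00 X101.2797 Y89.8722
M4 S658
G1 X226.0968 Y89.8722 F1140
G1 X226.0968 Y30.1723
G1 X101.2797 Y30.1723
G1 X101.2797 Y89.8722
M5
G00 X0.0000 Y0.0000

Since the viewBox matches the mm dimensions, user units are millimetres directly. The only transform is the Y-flip y_m = 128.9875 − y_svg.

Shape 1 is a rectangle drawn with `<polygon>`. Its stroke #ff00ff means cut at S658, F1140. After flipping Y the toolpath is (74.0164,106.3292) → (98.7616,106.3292) → (98.7616,44.1687) → (74.0164,44.1687) → (74.0164,106.3292), returning to the start.

Shape 2 is a closed polygon drawn with `<polygon>`. Its stroke #ff00ff means cut at S658, F1140. After flipping Y the toolpath is (121.1428,31.2630) → (256.8677,10.8292) → (245.5906,84.5331) → (252.3531,16.6630) → (120.9217,76.6184) → (121.8458,115.0580) → (121.1428,31.2630), returning to the start.

Shape 3 is a circle drawn with `<circle>`. Its stroke #ff00ff means cut at S658, F1140. After flipping Y the toolpath is (169.7262,79.2386) → (166.1508,90.2425) → (156.7904,97.0432) → (145.2202,97.0432) → (135.8598,90.2425) → (132.2844,79.2386) → (135.8598,68.2347) → (145.2202,61.4340) → (156.7904,61.4340) → (166.1508,68.2347) → (169.7262,79.2386), returning to the start.

Shape 4 is a line segment drawn with `<path>`. Its stroke #ff00ff means cut at S658, F1140. After flipping Y the toolpath is (196.3974,39.9654) → (116.4732,80.0484).

Shape 5 is a cubic bezier drawn with `<path>`. Its stroke #ff00ff means cut at S658, F1140. After flipping Y the toolpath is (101.4672,100.9809) → (113.2465,97.6796) → (128.8071,94.8687) → (144.3098,93.8195) → (155.9155,95.8030) → (159.7850,102.0905).

Shape 6 is a rectangle drawn with `<path>`. Its stroke #ff00ff means cut at S658, F1140. After flipping Y the toolpath is (63.8192,66.3660) → (72.0575,66.3660) → (72.0575,31.4563) → (63.8192,31.4563) → (63.8192,66.3660), returning to the start.

Shape 7 is a rectangle drawn with `<path>`. Its stroke #ff00ff means cut at S658, F1140. After flipping Y the toolpath is (101.2797,89.8722) → (226.0968,89.8722) → (226.0968,30.1723) → (101.2797,30.1723) → (101.2797,89.8722), returning to the start.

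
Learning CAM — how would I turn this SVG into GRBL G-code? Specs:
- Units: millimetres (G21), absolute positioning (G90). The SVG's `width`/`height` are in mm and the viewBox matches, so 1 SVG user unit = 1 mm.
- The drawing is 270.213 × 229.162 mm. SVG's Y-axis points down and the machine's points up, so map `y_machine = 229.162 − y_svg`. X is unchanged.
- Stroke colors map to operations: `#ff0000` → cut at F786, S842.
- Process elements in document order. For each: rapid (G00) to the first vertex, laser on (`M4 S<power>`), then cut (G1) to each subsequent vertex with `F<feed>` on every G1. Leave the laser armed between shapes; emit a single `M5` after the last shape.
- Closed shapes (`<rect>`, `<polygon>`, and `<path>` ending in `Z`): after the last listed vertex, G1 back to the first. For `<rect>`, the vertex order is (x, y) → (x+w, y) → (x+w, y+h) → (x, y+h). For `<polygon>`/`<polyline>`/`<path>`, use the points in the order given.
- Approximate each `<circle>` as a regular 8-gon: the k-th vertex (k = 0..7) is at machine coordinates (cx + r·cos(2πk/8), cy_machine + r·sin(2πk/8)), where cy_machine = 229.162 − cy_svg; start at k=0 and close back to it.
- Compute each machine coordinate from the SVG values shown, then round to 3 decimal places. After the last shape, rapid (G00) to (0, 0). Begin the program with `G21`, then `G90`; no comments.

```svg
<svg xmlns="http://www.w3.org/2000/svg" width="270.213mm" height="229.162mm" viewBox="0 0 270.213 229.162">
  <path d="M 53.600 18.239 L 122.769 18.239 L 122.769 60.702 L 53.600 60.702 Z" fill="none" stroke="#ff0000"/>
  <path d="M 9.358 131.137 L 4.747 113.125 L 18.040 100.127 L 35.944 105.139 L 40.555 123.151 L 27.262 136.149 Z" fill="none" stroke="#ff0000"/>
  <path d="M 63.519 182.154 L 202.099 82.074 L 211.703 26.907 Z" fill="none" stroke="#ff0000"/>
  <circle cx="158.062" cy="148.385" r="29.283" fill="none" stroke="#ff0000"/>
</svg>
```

G21
G90
G00 X53.600 Y210.923
M4 S842
G1 X122.769 Y210.923 F786
G1 X122.769 Y168.460 F786
G1 X53.600 Y168.460 F786
G1 X53.600 Y210.923 F786
G00 X9.358 Y98.025
M4 S842
G1 X4.747 Y116.037 F786
G1 X18.040 Y129.035 F786
G1 X35.944 Y124.023 F786
G1 X40.555 Y106.011 F786
G1 X27.262 Y93.013 F786
G1 X9.358 Y98.025 F786
G00 X63.519 Y47.008
M4 S842
G1 X202.099 Y147.088 F786
G1 X211.703 Y202.255 F786
G1 X63.519 Y47.008 F786
G00 X187.345 Y80.777
M4 S842
G1 X178.768 Y101.483 F786
G1 X158.062 Y110.060 F786
G1 X137.356 Y101.483 F786
G1 X128.779 Y80.777 F786
G1 X137.356 Y60.071 F786
G1 X158.062 Y51.494 F786
G1 X178.768 Y60.071 F786
G1 X187.345 Y80.777 F786
M5
G00 X0.000 Y0.000

Since the viewBox matches the mm dimensions, user units are millimetres directly. The only transform is the Y-flip y_m = 229.162 − y_svg.

Shape 1 is a rectangle drawn with `<path>`. Its stroke #ff0000 means cut at S842, F786. After flipping Y the toolpath is (53.600,210.923) → (122.769,210.923) → (122.769,168.460) → (53.600,168.460) → (53.600,210.923), returning to the start.

Shape 2 is a regular polygon drawn with `<path>`. Its stroke #ff0000 means cut at S842, F786. After flipping Y the toolpath is (9.358,98.025) → (4.747,116.037) → (18.040,129.035) → (35.944,124.023) → (40.555,106.011) → (27.262,93.013) → (9.358,98.025), returning to the start.

Shape 3 is a closed polygon drawn with `<path>`. Its stroke #ff0000 means cut at S842, F786. After flipping Y the toolpath is (63.519,47.008) → (202.099,147.088) → (211.703,202.255) → (63.519,47.008), returning to the start.

Shape 4 is a circle drawn with `<circle>`. Its stroke #ff0000 means cut at S842, F786. After flipping Y the toolpath is (187.345,80.777) → (178.768,101.483) → (158.062,110.060) → (137.356,101.483) → (128.779,80.777) → (137.356,60.071) → (158.062,51.494) → (178.768,60.071) → (187.345,80.777), returning to the start.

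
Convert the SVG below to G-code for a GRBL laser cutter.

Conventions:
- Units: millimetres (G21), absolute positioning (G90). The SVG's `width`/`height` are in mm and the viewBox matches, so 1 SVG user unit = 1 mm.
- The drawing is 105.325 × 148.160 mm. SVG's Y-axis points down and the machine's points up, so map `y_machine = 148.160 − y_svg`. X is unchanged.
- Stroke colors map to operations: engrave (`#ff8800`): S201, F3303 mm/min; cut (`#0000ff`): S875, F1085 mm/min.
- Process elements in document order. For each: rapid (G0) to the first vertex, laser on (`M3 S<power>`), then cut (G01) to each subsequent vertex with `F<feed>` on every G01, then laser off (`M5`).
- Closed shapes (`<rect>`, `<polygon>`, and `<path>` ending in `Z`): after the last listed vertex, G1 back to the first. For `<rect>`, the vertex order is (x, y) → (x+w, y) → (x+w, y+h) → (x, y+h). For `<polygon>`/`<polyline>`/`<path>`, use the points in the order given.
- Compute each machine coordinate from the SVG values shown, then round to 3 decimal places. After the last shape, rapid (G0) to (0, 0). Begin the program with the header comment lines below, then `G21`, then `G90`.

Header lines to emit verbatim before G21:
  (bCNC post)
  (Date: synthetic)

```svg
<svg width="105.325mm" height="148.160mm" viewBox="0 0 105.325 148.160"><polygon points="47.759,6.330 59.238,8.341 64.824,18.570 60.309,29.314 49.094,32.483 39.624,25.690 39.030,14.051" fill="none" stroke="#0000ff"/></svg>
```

1 u = 1 mm; y_m = 148.160 − y.

[1] `<polygon>` regular polygon, #0000ff→cut S875 F1085: (47.759,141.830) → (59.238,139.819) → (64.824,129.590) → (60.309,118.846) → (49.094,115.677) → (39.624,122.470) → (39.030,134.109) → (47.759,141.830) (closed)

(bCNC post)
(Date: synthetic)
G21
G90
G0 X47.759 Y141.830
M3 S875
G01 X59.238 Y139.819 F1085
G01 X64.824 Y129.590 F1085
G01 X60.309 Y118.846 F1085
G01 X49.094 Y115.677 F1085
G01 X39.624 Y122.470 F1085
G01 X39.030 Y134.109 F1085
G01 X47.759 Y141.830 F1085
M5
G0 X0.000 Y0.000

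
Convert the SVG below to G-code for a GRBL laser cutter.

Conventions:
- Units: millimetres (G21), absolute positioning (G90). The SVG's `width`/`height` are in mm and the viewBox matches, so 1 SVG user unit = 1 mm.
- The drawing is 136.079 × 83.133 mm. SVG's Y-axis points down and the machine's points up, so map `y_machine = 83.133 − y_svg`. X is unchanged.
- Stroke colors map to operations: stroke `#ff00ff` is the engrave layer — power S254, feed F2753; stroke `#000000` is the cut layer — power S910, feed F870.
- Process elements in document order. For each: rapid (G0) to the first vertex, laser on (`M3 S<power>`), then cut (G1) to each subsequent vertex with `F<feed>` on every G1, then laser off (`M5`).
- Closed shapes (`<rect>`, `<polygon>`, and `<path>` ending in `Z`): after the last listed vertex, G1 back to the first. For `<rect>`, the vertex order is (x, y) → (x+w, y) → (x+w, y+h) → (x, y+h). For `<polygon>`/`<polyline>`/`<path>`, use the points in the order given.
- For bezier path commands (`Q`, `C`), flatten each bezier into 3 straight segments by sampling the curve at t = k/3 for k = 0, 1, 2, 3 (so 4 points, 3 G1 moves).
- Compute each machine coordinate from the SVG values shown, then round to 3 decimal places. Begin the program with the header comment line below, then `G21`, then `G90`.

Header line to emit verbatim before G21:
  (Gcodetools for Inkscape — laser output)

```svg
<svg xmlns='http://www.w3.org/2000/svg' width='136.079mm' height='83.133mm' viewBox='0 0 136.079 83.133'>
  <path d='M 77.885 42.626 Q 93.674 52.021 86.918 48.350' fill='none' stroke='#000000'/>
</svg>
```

(Gcodetools for Inkscape — laser output)
G21
G90
G0 X77.885 Y40.507
M3 S910
G1 X85.906 Y35.695 F870
G1 X88.917 Y33.787 F870
G1 X86.918 Y34.783 F870
M5

viewBox `0 0 136.079 83.133` with mm width/height → 1 unit = 1 mm. Flip: y_m = 83.133 − y_svg.

**Shape 1** — `<path>` quadratic bezier, stroke `#000000` → cut (S910, F870). Control points (SVG): P0=(77.885,42.626), P1=(93.674,52.021), P2=(86.918,48.350); sampled at t=k/3. Machine vertices: (77.885,40.507) → (85.906,35.695) → (88.917,33.787) → (86.918,34.783). Open path.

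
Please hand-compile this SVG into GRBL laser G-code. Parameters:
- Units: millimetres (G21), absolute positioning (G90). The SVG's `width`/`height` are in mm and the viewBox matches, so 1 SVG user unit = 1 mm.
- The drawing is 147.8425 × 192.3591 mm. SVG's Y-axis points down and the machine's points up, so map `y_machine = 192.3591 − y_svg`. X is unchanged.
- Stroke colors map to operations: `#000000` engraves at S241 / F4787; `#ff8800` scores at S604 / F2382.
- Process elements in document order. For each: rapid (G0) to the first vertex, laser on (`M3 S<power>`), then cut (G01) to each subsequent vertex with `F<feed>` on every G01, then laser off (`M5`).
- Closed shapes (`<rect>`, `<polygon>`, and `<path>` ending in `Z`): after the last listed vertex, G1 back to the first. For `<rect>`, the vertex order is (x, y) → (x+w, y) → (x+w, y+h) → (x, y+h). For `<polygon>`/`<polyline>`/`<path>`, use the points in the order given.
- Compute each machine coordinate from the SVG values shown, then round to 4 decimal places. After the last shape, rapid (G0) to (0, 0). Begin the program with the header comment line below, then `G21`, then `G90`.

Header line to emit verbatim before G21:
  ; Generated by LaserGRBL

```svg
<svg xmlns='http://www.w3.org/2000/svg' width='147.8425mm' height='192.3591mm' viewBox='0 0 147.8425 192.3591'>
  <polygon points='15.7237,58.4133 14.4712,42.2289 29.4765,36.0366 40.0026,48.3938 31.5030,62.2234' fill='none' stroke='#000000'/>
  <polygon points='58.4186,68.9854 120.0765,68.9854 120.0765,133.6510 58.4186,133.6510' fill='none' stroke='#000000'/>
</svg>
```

; Generated by LaserGRBL
G21
G90
G0 X15.7237 Y133.9458
M3 S241
G01 X14.4712 Y150.1302 F4787
G01 X29.4765 Y156.3225 F4787
G01 X40.0026 Y143.9653 F4787
G01 X31.5030 Y130.1357 F4787
G01 X15.7237 Y133.9458 F4787
M5
G0 X58.4186 Y123.3737
M3 S241
G01 X120.0765 Y123.3737 F4787
G01 X120.0765 Y58.7081 F4787
G01 X58.4186 Y58.7081 F4787
G01 X58.4186 Y123.3737 F4787
M5
G0 X0.0000 Y0.0000

Since the viewBox matches the mm dimensions, user units are millimetres directly. The only transform is the Y-flip y_m = 192.3591 − y_svg.

Shape 1 is a regular polygon drawn with `<polygon>`. Its stroke #000000 means engrave at S241, F4787. After flipping Y the toolpath is (15.7237,133.9458) → (14.4712,150.1302) → (29.4765,156.3225) → (40.0026,143.9653) → (31.5030,130.1357) → (15.7237,133.9458), returning to the start.

Shape 2 is a rectangle drawn with `<polygon>`. Its stroke #000000 means engrave at S241, F4787. After flipping Y the toolpath is (58.4186,123.3737) → (120.0765,123.3737) → (120.0765,58.7081) → (58.4186,58.7081) → (58.4186,123.3737), returning to the start.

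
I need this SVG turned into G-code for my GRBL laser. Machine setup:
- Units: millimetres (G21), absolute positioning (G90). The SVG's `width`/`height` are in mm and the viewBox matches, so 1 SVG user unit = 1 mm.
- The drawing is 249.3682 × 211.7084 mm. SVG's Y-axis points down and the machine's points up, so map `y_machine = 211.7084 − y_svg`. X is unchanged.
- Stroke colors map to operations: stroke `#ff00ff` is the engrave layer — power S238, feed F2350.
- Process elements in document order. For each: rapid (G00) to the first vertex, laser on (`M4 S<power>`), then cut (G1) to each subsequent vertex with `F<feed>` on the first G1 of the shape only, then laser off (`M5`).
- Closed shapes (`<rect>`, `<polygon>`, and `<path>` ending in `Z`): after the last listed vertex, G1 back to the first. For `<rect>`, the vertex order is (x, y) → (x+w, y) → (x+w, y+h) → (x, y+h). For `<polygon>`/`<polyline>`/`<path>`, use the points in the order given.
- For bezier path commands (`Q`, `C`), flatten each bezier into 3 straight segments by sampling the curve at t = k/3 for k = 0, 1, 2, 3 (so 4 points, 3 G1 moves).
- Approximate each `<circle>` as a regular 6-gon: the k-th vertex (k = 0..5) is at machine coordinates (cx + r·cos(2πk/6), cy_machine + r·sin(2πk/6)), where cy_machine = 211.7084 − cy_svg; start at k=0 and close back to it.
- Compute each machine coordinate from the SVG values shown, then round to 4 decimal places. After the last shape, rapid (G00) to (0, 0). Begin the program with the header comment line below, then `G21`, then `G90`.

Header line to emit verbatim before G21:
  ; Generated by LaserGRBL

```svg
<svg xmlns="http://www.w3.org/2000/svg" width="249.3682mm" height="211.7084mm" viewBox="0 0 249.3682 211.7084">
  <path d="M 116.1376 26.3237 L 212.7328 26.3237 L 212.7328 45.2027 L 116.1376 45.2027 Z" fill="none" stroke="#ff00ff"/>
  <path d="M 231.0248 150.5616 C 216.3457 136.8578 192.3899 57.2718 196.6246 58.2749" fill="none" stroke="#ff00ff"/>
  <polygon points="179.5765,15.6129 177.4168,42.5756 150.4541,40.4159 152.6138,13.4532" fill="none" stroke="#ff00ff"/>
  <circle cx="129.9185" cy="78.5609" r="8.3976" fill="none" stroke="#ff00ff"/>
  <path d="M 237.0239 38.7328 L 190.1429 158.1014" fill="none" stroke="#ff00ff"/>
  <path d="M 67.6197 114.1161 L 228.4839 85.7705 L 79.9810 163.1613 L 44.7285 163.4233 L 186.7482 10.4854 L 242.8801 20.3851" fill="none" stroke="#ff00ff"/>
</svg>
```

; Generated by LaserGRBL
G21
G90
G00 X116.1376 Y185.3847
M4 S238
G1 X212.7328 Y185.3847 F2350
G1 X212.7328 Y166.5057
G1 X116.1376 Y166.5057
G1 X116.1376 Y185.3847
M5
G00 X231.0248 Y61.1468
M4 S238
G1 X214.6411 Y91.3865 F2350
G1 X200.3991 Y132.9984
G1 X196.6246 Y153.4335
M5
G00 X179.5765 Y196.0955
M4 S238
G1 X177.4168 Y169.1328 F2350
G1 X150.4541 Y171.2925
G1 X152.6138 Y198.2552
G1 X179.5765 Y196.0955
M5
G00 X138.3161 Y133.1475
M4 S238
G1 X134.1173 Y140.4200 F2350
G1 X125.7197 Y140.4200
G1 X121.5209 Y133.1475
G1 X125.7197 Y125.8750
G1 X134.1173 Y125.8750
G1 X138.3161 Y133.1475
M5
G00 X237.0239 Y172.9756
M4 S238
G1 X190.1429 Y53.6070 F2350
M5
G00 X67.6197 Y97.5923
M4 S238
G1 X228.4839 Y125.9379 F2350
G1 X79.9810 Y48.5471
G1 X44.7285 Y48.2851
G1 X186.7482 Y201.2230
G1 X242.8801 Y191.3233
M5
G00 X0.0000 Y0.0000

viewBox `0 0 249.3682 211.7084` with mm width/height → 1 unit = 1 mm. Flip: y_m = 211.7084 − y_svg.

**Shape 1** — `<path>` rectangle, stroke `#ff00ff` → engrave (S238, F2350). Machine vertices: (116.1376,185.3847) → (212.7328,185.3847) → (212.7328,166.5057) → (116.1376,166.5057) → (116.1376,185.3847). Closed: final G1 returns to the first vertex.

**Shape 2** — `<path>` cubic bezier, stroke `#ff00ff` → engrave (S238, F2350). Control points (SVG): P0=(231.0248,150.5616), P1=(216.3457,136.8578), P2=(192.3899,57.2718), P3=(196.6246,58.2749); sampled at t=k/3. Machine vertices: (231.0248,61.1468) → (214.6411,91.3865) → (200.3991,132.9984) → (196.6246,153.4335). Open path.

**Shape 3** — `<polygon>` regular polygon, stroke `#ff00ff` → engrave (S238, F2350). Machine vertices: (179.5765,196.0955) → (177.4168,169.1328) → (150.4541,171.2925) → (152.6138,198.2552) → (179.5765,196.0955). Closed: final G1 returns to the first vertex.

**Shape 4** — `<circle>` circle, stroke `#ff00ff` → engrave (S238, F2350). Machine vertices: (138.3161,133.1475) → (134.1173,140.4200) → (125.7197,140.4200) → (121.5209,133.1475) → (125.7197,125.8750) → (134.1173,125.8750) → (138.3161,133.1475). Closed: final G1 returns to the first vertex.

**Shape 5** — `<path>` line segment, stroke `#ff00ff` → engrave (S238, F2350). Machine vertices: (237.0239,172.9756) → (190.1429,53.6070). Open path.

**Shape 6** — `<path>` open polyline, stroke `#ff00ff` → engrave (S238, F2350). Machine vertices: (67.6197,97.5923) → (228.4839,125.9379) → (79.9810,48.5471) → (44.7285,48.2851) → (186.7482,201.2230) → (242.8801,191.3233). Open path.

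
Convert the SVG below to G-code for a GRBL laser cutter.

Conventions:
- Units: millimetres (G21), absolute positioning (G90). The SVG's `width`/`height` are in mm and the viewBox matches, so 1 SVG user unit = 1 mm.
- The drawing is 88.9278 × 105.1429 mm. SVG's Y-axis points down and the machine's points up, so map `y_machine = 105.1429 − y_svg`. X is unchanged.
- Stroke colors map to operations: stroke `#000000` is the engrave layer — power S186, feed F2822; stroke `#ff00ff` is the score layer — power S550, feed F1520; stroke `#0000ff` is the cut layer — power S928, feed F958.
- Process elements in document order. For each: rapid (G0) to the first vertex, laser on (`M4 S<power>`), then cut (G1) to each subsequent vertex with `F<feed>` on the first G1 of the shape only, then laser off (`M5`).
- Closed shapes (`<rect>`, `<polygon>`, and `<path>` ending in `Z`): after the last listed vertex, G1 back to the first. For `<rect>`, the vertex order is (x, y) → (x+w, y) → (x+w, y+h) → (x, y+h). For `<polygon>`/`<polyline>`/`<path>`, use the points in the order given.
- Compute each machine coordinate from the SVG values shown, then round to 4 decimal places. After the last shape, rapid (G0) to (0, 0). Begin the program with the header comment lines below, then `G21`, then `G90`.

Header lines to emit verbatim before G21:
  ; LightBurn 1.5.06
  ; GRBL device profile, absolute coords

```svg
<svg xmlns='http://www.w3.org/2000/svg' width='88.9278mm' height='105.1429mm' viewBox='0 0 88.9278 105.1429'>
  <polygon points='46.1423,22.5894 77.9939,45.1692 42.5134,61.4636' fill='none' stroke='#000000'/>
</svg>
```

; LightBurn 1.5.06
; GRBL device profile, absolute coords
G21
G90
G0 X46.1423 Y82.5535
M4 S186
G1 X77.9939 Y59.9737 F2822
G1 X42.5134 Y43.6793
G1 X46.1423 Y82.5535
M5
G0 X0.0000 Y0.0000

Since the viewBox matches the mm dimensions, user units are millimetres directly. The only transform is the Y-flip y_m = 105.1429 − y_svg.

Shape 1 is a regular polygon drawn with `<polygon>`. Its stroke #000000 means engrave at S186, F2822. After flipping Y the toolpath is (46.1423,82.5535) → (77.9939,59.9737) → (42.5134,43.6793) → (46.1423,82.5535), returning to the start.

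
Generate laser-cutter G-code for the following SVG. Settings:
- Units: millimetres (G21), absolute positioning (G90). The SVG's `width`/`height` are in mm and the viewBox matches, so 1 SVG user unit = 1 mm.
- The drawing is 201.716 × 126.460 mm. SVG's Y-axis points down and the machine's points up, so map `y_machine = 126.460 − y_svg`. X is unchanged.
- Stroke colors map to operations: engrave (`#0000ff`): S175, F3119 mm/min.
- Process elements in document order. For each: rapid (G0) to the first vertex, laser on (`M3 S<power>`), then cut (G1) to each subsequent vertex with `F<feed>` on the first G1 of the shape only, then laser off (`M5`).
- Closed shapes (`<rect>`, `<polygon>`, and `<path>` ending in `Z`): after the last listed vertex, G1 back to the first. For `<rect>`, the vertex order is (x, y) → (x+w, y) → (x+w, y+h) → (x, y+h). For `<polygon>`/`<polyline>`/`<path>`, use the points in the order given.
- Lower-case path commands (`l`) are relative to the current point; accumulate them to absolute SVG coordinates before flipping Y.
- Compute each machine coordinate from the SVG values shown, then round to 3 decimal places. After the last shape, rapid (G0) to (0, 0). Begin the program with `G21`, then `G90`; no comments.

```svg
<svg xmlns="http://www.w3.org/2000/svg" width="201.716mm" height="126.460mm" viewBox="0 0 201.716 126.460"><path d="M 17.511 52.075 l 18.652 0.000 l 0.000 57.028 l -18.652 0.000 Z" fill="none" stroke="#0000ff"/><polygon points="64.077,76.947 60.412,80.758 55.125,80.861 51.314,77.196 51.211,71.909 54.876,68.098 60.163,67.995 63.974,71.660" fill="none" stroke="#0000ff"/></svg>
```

G21
G90
G0 X17.511 Y74.385
M3 S175
G1 X36.163 Y74.385 F3119
G1 X36.163 Y17.357
G1 X17.511 Y17.357
G1 X17.511 Y74.385
M5
G0 X64.077 Y49.513
M3 S175
G1 X60.412 Y45.702 F3119
G1 X55.125 Y45.599
G1 X51.314 Y49.264
G1 X51.211 Y54.551
G1 X54.876 Y58.362
G1 X60.163 Y58.465
G1 X63.974 Y54.800
G1 X64.077 Y49.513
M5
G0 X0.000 Y0.000

1 u = 1 mm; y_m = 126.460 − y.

[1] `<path>` rectangle, #0000ff→engrave S175 F3119: (17.511,74.385) → (36.163,74.385) → (36.163,17.357) → (17.511,17.357) → (17.511,74.385) (closed)

[2] `<polygon>` regular polygon, #0000ff→engrave S175 F3119: (64.077,49.513) → (60.412,45.702) → (55.125,45.599) → (51.314,49.264) → (51.211,54.551) → (54.876,58.362) → (60.163,58.465) → (63.974,54.800) → (64.077,49.513) (closed)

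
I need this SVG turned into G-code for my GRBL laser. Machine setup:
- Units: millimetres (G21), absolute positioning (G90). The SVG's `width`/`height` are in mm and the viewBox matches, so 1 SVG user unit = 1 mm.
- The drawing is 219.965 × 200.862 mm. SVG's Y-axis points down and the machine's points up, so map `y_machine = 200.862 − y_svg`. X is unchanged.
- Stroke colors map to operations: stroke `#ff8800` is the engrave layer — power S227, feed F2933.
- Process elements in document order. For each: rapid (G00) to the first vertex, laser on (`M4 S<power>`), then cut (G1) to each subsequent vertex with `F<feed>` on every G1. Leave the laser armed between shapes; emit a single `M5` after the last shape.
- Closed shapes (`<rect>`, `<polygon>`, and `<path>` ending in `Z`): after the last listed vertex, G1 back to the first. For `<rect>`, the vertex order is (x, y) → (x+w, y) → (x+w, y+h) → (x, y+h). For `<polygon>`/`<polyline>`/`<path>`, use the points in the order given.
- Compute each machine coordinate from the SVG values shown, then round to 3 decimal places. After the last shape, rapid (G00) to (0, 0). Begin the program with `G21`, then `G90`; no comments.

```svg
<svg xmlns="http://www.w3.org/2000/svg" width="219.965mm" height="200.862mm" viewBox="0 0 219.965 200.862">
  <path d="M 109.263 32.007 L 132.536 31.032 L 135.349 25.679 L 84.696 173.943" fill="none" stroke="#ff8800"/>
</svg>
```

viewBox `0 0 219.965 200.862` with mm width/height → 1 unit = 1 mm. Flip: y_m = 200.862 − y_svg.

**Shape 1** — `<path>` open polyline, stroke `#ff8800` → engrave (S227, F2933). Machine vertices: (109.263,168.855) → (132.536,169.830) → (135.349,175.183) → (84.696,26.919). Open path.

G21
G90
G00 X109.263 Y168.855
M4 S227
G1 X132.536 Y169.830 F2933
G1 X135.349 Y175.183 F2933
G1 X84.696 Y26.919 F2933
M5
G00 X0.000 Y0.000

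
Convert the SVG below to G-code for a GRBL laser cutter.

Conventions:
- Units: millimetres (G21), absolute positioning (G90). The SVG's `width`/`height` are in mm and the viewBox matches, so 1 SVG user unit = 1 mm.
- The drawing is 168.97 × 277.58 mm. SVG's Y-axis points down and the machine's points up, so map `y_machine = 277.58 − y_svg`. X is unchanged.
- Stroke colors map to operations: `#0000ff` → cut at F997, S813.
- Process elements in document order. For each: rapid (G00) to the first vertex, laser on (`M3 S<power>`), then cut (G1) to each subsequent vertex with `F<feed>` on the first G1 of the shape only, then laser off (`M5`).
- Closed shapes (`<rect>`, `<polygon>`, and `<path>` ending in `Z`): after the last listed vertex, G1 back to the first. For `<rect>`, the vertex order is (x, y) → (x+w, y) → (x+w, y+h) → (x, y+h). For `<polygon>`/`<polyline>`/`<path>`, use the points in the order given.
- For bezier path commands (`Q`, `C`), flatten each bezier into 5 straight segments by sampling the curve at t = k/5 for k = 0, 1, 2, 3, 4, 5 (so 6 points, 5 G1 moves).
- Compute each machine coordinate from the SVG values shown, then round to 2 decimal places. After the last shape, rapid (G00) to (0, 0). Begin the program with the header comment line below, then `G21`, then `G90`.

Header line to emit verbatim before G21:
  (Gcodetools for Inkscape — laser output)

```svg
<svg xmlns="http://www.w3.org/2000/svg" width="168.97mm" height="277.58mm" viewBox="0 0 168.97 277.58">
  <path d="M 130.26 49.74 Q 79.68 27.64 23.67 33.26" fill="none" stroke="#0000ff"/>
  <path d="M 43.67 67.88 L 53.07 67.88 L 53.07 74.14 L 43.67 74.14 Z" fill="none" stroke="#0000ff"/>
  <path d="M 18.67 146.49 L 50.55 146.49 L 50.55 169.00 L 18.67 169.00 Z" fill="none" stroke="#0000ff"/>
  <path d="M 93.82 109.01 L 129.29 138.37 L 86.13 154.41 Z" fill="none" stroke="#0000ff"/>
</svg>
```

(Gcodetools for Inkscape — laser output)
G21
G90
G00 X130.26 Y227.84
M3 S813
G1 X109.81 Y235.57 F997
G1 X88.93 Y241.08
G1 X67.61 Y244.38
G1 X45.86 Y245.46
G1 X23.67 Y244.32
M5
G00 X43.67 Y209.70
M3 S813
G1 X53.07 Y209.70 F997
G1 X53.07 Y203.44
G1 X43.67 Y203.44
G1 X43.67 Y209.70
M5
G00 X18.67 Y131.09
M3 S813
G1 X50.55 Y131.09 F997
G1 X50.55 Y108.58
G1 X18.67 Y108.58
G1 X18.67 Y131.09
M5
G00 X93.82 Y168.57
M3 S813
G1 X129.29 Y139.21 F997
G1 X86.13 Y123.17
G1 X93.82 Y168.57
M5
G00 X0.00 Y0.00

1 u = 1 mm; y_m = 277.58 − y.

[1] `<path>` quadratic bezier, #0000ff→cut S813 F997: (130.26,227.84) → (109.81,235.57) → (88.93,241.08) → (67.61,244.38) → (45.86,245.46) → (23.67,244.32)

[2] `<path>` rectangle, #0000ff→cut S813 F997: (43.67,209.70) → (53.07,209.70) → (53.07,203.44) → (43.67,203.44) → (43.67,209.70) (closed)

[3] `<path>` rectangle, #0000ff→cut S813 F997: (18.67,131.09) → (50.55,131.09) → (50.55,108.58) → (18.67,108.58) → (18.67,131.09) (closed)

[4] `<path>` regular polygon, #0000ff→cut S813 F997: (93.82,168.57) → (129.29,139.21) → (86.13,123.17) → (93.82,168.57) (closed)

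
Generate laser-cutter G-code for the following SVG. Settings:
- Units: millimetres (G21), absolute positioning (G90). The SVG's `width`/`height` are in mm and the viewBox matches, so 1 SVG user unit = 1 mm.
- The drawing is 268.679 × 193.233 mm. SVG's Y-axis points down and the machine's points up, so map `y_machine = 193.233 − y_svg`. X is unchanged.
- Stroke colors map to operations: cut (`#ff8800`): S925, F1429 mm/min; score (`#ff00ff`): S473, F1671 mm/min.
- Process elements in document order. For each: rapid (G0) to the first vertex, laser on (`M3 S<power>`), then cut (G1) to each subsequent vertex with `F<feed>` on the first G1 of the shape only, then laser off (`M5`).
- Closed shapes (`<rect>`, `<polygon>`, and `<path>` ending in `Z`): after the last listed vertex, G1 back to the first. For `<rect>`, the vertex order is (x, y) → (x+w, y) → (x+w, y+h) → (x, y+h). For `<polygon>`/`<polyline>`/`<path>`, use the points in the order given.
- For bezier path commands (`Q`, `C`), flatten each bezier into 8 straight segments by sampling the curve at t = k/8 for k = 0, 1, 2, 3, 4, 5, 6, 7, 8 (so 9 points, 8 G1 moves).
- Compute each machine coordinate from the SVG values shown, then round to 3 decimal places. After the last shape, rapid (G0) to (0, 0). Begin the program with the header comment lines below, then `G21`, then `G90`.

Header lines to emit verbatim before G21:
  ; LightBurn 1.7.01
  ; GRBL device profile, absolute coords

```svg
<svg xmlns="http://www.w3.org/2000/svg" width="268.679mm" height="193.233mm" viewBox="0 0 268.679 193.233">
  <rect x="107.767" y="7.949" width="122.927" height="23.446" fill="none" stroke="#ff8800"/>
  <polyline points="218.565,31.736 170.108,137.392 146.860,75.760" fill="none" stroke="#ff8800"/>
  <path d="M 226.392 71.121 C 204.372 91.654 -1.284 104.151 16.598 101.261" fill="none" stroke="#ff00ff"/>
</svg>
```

1 u = 1 mm; y_m = 193.233 − y.

[1] `<rect>` rectangle, #ff8800→cut S925 F1429: (107.767,185.284) → (230.694,185.284) → (230.694,161.838) → (107.767,161.838) → (107.767,185.284) (closed)

[2] `<polyline>` open polyline, #ff8800→cut S925 F1429: (218.565,161.497) → (170.108,55.841) → (146.860,117.473)

[3] `<path>` cubic bezier, #ff00ff→score S473 F1671: (226.392,122.112) → (210.322,114.803) → (181.807,108.334) → (145.620,102.790) → (106.532,98.258) → (69.314,94.824) → (38.738,92.575) → (19.575,91.595) → (16.598,91.972)

; LightBurn 1.7.01
; GRBL device profile, absolute coords
G21
G90
G0 X107.767 Y185.284
M3 S925
G1 X230.694 Y185.284 F1429
G1 X230.694 Y161.838
G1 X107.767 Y161.838
G1 X107.767 Y185.284
M5
G0 X218.565 Y161.497
M3 S925
G1 X170.108 Y55.841 F1429
G1 X146.860 Y117.473
M5
G0 X226.392 Y122.112
M3 S473
G1 X210.322 Y114.803 F1671
G1 X181.807 Y108.334
G1 X145.620 Y102.790
G1 X106.532 Y98.258
G1 X69.314 Y94.824
G1 X38.738 Y92.575
G1 X19.575 Y91.595
G1 X16.598 Y91.972
M5
G0 X0.000 Y0.000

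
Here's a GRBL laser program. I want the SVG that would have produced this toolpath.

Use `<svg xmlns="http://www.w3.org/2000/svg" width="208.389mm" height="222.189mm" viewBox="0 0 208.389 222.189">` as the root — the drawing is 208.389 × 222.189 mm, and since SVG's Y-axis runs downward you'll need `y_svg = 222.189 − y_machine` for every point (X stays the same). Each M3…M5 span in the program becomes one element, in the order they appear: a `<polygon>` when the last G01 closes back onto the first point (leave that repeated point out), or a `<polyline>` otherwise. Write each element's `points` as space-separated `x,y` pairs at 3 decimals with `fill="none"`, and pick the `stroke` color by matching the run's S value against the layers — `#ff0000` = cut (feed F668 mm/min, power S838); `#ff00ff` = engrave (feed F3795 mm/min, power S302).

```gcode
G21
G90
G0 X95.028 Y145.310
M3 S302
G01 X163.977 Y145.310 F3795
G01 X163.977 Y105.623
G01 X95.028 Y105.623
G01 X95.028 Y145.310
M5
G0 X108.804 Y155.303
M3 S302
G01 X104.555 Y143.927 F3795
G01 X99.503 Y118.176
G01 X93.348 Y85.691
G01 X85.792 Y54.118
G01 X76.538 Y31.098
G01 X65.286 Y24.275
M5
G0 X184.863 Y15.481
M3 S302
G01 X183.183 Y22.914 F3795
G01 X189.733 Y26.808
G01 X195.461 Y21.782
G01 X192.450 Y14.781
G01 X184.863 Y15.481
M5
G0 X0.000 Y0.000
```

y_svg = 222.189 − y_m. Every run uses S302, so all elements get stroke `#ff00ff` (engrave).

[1] closed run; points: 95.028,76.879 163.977,76.879 163.977,116.566 95.028,116.566

[2] open run; points: 108.804,66.886 104.555,78.262 99.503,104.013 93.348,136.498 85.792,168.071 76.538,191.091 65.286,197.914

[3] closed run; points: 184.863,206.708 183.183,199.275 189.733,195.381 195.461,200.407 192.450,207.408

<svg xmlns="http://www.w3.org/2000/svg" width="208.389mm" height="222.189mm" viewBox="0 0 208.389 222.189">
  <polygon points="95.028,76.879 163.977,76.879 163.977,116.566 95.028,116.566" fill="none" stroke="#ff00ff"/>
  <polyline points="108.804,66.886 104.555,78.262 99.503,104.013 93.348,136.498 85.792,168.071 76.538,191.091 65.286,197.914" fill="none" stroke="#ff00ff"/>
  <polygon points="184.863,206.708 183.183,199.275 189.733,195.381 195.461,200.407 192.450,207.408" fill="none" stroke="#ff00ff"/>
</svg>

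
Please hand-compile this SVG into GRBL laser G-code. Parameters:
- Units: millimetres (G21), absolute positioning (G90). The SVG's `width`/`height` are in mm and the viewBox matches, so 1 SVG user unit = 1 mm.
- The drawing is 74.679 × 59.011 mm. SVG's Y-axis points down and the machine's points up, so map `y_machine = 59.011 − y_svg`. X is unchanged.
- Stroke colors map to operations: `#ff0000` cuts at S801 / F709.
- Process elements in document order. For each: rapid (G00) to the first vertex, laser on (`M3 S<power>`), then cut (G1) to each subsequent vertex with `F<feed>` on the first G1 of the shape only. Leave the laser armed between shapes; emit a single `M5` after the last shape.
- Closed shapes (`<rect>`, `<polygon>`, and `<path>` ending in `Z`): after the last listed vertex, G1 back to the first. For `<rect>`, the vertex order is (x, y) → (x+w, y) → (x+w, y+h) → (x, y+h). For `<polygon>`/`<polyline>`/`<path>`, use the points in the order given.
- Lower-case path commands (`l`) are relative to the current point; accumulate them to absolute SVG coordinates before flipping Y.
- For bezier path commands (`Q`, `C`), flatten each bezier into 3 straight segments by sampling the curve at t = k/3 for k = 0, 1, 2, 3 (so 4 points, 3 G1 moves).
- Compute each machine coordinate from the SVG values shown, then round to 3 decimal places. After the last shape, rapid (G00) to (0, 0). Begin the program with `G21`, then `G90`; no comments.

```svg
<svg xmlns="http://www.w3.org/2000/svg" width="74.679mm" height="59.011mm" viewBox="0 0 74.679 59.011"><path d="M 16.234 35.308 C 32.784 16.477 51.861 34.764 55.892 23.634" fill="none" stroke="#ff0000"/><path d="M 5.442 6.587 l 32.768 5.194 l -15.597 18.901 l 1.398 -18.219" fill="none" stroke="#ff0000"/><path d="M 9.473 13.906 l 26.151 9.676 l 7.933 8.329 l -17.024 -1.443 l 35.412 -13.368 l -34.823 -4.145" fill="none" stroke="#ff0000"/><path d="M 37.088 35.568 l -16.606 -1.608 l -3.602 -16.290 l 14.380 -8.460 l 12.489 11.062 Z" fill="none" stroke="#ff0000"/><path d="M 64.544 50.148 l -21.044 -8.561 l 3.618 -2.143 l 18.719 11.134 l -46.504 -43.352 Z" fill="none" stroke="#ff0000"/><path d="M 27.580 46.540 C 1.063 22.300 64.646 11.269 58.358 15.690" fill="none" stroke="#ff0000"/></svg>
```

1 u = 1 mm; y_m = 59.011 − y.

[1] `<path>` cubic bezier, #ff0000→cut S801 F709: (16.234,23.703) → (32.975,32.626) → (47.497,31.588) → (55.892,35.377)

[2] `<path>` open polyline, #ff0000→cut S801 F709: (5.442,52.424) → (38.210,47.230) → (22.613,28.329) → (24.011,46.548)

[3] `<path>` open polyline, #ff0000→cut S801 F709: (9.473,45.105) → (35.624,35.429) → (43.557,27.100) → (26.533,28.543) → (61.945,41.911) → (27.122,46.056)

[4] `<path>` regular polygon, #ff0000→cut S801 F709: (37.088,23.443) → (20.482,25.051) → (16.880,41.341) → (31.260,49.801) → (43.749,38.739) → (37.088,23.443) (closed)

[5] `<path>` closed polygon, #ff0000→cut S801 F709: (64.544,8.863) → (43.500,17.424) → (47.118,19.567) → (65.837,8.433) → (19.333,51.785) → (64.544,8.863) (closed)

[6] `<path>` cubic bezier, #ff0000→cut S801 F709: (27.580,12.471) → (25.171,32.225) → (47.281,42.674) → (58.358,43.321)

G21
G90
G00 X16.234 Y23.703
M3 S801
G1 X32.975 Y32.626 F709
G1 X47.497 Y31.588
G1 X55.892 Y35.377
G00 X5.442 Y52.424
M3 S801
G1 X38.210 Y47.230 F709
G1 X22.613 Y28.329
G1 X24.011 Y46.548
G00 X9.473 Y45.105
M3 S801
G1 X35.624 Y35.429 F709
G1 X43.557 Y27.100
G1 X26.533 Y28.543
G1 X61.945 Y41.911
G1 X27.122 Y46.056
G00 X37.088 Y23.443
M3 S801
G1 X20.482 Y25.051 F709
G1 X16.880 Y41.341
G1 X31.260 Y49.801
G1 X43.749 Y38.739
G1 X37.088 Y23.443
G00 X64.544 Y8.863
M3 S801
G1 X43.500 Y17.424 F709
G1 X47.118 Y19.567
G1 X65.837 Y8.433
G1 X19.333 Y51.785
G1 X64.544 Y8.863
G00 X27.580 Y12.471
M3 S801
G1 X25.171 Y32.225 F709
G1 X47.281 Y42.674
G1 X58.358 Y43.321
M5
G00 X0.000 Y0.000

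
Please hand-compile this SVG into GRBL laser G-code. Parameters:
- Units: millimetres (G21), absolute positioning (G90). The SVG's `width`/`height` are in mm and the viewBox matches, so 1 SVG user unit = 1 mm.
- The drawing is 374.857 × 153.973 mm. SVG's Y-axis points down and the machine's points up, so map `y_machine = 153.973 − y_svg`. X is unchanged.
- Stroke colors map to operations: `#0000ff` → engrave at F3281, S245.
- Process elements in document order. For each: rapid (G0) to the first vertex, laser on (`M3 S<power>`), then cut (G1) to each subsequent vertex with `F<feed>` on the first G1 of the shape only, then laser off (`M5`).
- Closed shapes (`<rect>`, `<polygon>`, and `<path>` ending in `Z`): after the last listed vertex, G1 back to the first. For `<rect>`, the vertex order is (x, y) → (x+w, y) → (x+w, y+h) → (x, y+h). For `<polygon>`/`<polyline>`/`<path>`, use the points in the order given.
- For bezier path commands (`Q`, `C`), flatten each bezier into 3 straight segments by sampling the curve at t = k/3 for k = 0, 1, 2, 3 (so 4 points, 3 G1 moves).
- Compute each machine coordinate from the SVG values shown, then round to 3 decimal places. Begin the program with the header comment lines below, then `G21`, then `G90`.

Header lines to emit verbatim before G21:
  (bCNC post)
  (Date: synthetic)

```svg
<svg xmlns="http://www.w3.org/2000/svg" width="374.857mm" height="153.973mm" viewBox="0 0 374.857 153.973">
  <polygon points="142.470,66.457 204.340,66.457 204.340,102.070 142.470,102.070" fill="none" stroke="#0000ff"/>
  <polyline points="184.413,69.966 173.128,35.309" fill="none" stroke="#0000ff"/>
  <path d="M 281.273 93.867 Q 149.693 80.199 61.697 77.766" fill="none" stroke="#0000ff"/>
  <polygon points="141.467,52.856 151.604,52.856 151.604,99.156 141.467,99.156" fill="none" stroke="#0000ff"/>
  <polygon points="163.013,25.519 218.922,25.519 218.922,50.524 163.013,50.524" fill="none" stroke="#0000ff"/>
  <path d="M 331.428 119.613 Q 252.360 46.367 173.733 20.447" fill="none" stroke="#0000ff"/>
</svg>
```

(bCNC post)
(Date: synthetic)
G21
G90
G0 X142.470 Y87.516
M3 S245
G1 X204.340 Y87.516 F3281
G1 X204.340 Y51.903
G1 X142.470 Y51.903
G1 X142.470 Y87.516
M5
G0 X184.413 Y84.007
M3 S245
G1 X173.128 Y118.664 F3281
M5
G0 X281.273 Y60.106
M3 S245
G1 X198.396 Y67.970 F3281
G1 X125.204 Y73.337
G1 X61.697 Y76.207
M5
G0 X141.467 Y101.117
M3 S245
G1 X151.604 Y101.117 F3281
G1 X151.604 Y54.817
G1 X141.467 Y54.817
G1 X141.467 Y101.117
M5
G0 X163.013 Y128.454
M3 S245
G1 X218.922 Y128.454 F3281
G1 X218.922 Y103.449
G1 X163.013 Y103.449
G1 X163.013 Y128.454
M5
G0 X331.428 Y34.360
M3 S245
G1 X278.765 Y77.932 F3281
G1 X226.200 Y110.988
G1 X173.733 Y133.526
M5

1 u = 1 mm; y_m = 153.973 − y.

[1] `<polygon>` rectangle, #0000ff→engrave S245 F3281: (142.470,87.516) → (204.340,87.516) → (204.340,51.903) → (142.470,51.903) → (142.470,87.516) (closed)

[2] `<polyline>` line segment, #0000ff→engrave S245 F3281: (184.413,84.007) → (173.128,118.664)

[3] `<path>` quadratic bezier, #0000ff→engrave S245 F3281: (281.273,60.106) → (198.396,67.970) → (125.204,73.337) → (61.697,76.207)

[4] `<polygon>` rectangle, #0000ff→engrave S245 F3281: (141.467,101.117) → (151.604,101.117) → (151.604,54.817) → (141.467,54.817) → (141.467,101.117) (closed)

[5] `<polygon>` rectangle, #0000ff→engrave S245 F3281: (163.013,128.454) → (218.922,128.454) → (218.922,103.449) → (163.013,103.449) → (163.013,128.454) (closed)

[6] `<path>` quadratic bezier, #0000ff→engrave S245 F3281: (331.428,34.360) → (278.765,77.932) → (226.200,110.988) → (173.733,133.526)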